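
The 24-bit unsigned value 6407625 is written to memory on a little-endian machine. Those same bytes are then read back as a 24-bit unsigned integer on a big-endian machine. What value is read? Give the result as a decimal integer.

13223265

6407625 in 24-bit hexadecimal is 0x61C5C9.
Stored little-endian, the bytes at ascending addresses are C9 C5 61.
Read back as big-endian, the last byte is least significant, giving 0xC9C561.
0xC9C561 = 13223265.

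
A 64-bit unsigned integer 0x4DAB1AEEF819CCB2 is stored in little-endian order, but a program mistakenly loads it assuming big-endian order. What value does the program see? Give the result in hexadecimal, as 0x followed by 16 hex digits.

Stored little-endian, the bytes at ascending addresses are B2 CC 19 F8 EE 1A AB 4D.
Read back as big-endian, the last byte is least significant, giving 0xB2CC19F8EE1AAB4D.

0xB2CC19F8EE1AAB4D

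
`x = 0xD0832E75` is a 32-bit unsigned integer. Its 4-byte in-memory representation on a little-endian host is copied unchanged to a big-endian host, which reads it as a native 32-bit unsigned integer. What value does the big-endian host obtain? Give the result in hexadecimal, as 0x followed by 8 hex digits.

0x752E83D0

Stored little-endian, the bytes at ascending addresses are 75 2E 83 D0.
Read back as big-endian, the last byte is least significant, giving 0x752E83D0.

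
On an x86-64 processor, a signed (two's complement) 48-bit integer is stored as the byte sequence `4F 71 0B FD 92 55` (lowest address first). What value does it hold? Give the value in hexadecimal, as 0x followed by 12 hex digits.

0x5592FD0B714F

Little-endian stores the least-significant byte at the lowest address.
Reassemble most-significant byte first: 55 92 FD 0B 71 4F → 0x5592FD0B714F.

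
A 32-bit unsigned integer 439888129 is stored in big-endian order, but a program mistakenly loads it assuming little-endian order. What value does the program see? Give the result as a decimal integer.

19478554

439888129 in 32-bit hexadecimal is 0x1A382901.
Stored big-endian, the bytes at ascending addresses are 1A 38 29 01.
Read back as little-endian, the first byte is least significant, giving 0x0129381A.
0x0129381A = 19478554.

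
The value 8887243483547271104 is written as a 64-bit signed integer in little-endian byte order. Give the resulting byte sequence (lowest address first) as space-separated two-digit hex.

8887243483547271104 in hexadecimal, padded to 64 bits, is 0x7B55D4DC953D7FC0.
Split into bytes (most-significant first): 7B 55 D4 DC 95 3D 7F C0.
Little-endian stores the least-significant byte at the lowest address.
So at ascending addresses the bytes are C0 7F 3D 95 DC D4 55 7B.

C0 7F 3D 95 DC D4 55 7B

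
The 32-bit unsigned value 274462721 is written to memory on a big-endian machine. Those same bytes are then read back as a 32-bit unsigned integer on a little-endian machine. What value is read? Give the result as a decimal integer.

274462721 in 32-bit hexadecimal is 0x105BF801.
Stored big-endian, the bytes at ascending addresses are 10 5B F8 01.
Read back as little-endian, the first byte is least significant, giving 0x01F85B10.
0x01F85B10 = 33053456.

33053456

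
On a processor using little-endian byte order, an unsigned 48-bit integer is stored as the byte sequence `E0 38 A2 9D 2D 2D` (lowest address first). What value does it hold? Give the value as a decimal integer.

49673941432544

Little-endian: lowest address holds the least-significant byte.
Reassemble most-significant byte first: 2D 2D 9D A2 38 E0 → 0x2D2D9DA238E0.
0x2D2D9DA238E0 = 49673941432544.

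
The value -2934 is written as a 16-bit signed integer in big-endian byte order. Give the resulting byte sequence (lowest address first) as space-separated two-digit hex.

Two's complement of -2934 in 16 bits: 2934 = 0x0B76; invert → 0xF489; add 1 → 0xF48A.
Split into bytes (most-significant first): F4 8A.
In big-endian order the high byte comes first in memory.
So the memory order matches the most-significant-first order: F4 8A.

F4 8A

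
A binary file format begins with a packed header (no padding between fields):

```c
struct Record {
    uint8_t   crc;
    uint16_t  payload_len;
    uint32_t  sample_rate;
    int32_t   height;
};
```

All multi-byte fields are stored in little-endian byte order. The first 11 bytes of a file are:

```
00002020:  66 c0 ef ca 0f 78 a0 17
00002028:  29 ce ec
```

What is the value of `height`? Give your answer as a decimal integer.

-322033385

`height` follows `crc` (1 B), `payload_len` (2 B), `sample_rate` (4 B), so it starts at offset 1 + 2 + 4 = 7 and occupies 4 bytes.
Bytes at offsets 7..10: 17 29 CE EC.
Little-endian: lowest address holds the least-significant byte.
Reassemble most-significant byte first: EC CE 29 17 → 0xECCE2917.
Top bit is set, so as a signed 32-bit value this is 0xECCE2917 − 2^32 = -322033385.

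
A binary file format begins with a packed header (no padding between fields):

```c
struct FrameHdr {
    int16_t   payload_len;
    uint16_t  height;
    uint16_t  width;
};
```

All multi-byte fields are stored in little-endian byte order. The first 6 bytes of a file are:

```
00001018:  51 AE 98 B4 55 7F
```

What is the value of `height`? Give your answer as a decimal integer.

`height` follows `payload_len` (2 bytes), so it starts at byte offset 2 and occupies 2 bytes.
Bytes at offsets 2..3: 98 B4.
Little-endian: lowest address holds the least-significant byte.
Reassemble most-significant byte first: B4 98 → 0xB498.
0xB498 = 46232.

46232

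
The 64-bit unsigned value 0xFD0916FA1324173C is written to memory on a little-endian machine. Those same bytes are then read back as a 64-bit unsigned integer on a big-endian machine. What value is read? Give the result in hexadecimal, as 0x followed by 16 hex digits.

0x3C172413FA1609FD

Stored little-endian, the bytes at ascending addresses are 3C 17 24 13 FA 16 09 FD.
Read back as big-endian, the last byte is least significant, giving 0x3C172413FA1609FD.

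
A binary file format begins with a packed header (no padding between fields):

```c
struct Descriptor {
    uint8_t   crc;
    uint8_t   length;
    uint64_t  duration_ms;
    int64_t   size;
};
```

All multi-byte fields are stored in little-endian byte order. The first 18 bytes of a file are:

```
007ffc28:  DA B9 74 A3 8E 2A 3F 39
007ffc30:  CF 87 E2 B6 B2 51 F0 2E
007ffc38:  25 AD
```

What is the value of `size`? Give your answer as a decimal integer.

`size` follows `crc` (1 B), `length` (1 B), `duration_ms` (8 B), so it starts at offset 1 + 1 + 8 = 10 and occupies 8 bytes.
Bytes at offsets 10..17: E2 B6 B2 51 F0 2E 25 AD.
Little-endian stores the least-significant byte at the lowest address.
Reassemble most-significant byte first: AD 25 2E F0 51 B2 B6 E2 → 0xAD252EF051B2B6E2.
Top bit is set, so as a signed 64-bit value this is 0xAD252EF051B2B6E2 − 2^64 = -5970314121312028958.

-5970314121312028958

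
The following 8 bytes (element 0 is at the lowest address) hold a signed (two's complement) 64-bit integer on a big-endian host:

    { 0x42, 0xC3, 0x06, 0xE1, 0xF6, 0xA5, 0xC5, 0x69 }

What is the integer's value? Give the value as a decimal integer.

Big-endian stores the most-significant byte at the lowest address.
The bytes are already most-significant first: 0x42C306E1F6A5C569.
0x42C306E1F6A5C569 = 4810696394537289065.

4810696394537289065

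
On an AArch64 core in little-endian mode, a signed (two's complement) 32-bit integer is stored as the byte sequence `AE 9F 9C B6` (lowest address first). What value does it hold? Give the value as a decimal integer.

Little-endian stores the least-significant byte at the lowest address.
Reassemble most-significant byte first: B6 9C 9F AE → 0xB69C9FAE.
Top bit is set, so as a signed 32-bit value this is 0xB69C9FAE − 2^32 = -1231249490.

-1231249490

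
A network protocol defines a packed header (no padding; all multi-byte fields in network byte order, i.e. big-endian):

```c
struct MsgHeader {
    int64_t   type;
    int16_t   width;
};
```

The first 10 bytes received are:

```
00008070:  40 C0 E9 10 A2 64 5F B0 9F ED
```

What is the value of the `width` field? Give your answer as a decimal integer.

`width` follows `type` (8 bytes), so it starts at byte offset 8 and occupies 2 bytes.
Bytes at offsets 8..9: 9F ED.
Big-endian stores the most-significant byte at the lowest address.
The bytes are already most-significant first: 0x9FED.
Top bit is set, so as a signed 16-bit value this is 0x9FED − 2^16 = -24595.

-24595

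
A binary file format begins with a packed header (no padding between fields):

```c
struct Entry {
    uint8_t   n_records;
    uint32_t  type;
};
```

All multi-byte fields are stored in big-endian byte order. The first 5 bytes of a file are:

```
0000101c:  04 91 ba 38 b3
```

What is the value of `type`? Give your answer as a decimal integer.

`type` follows `n_records` (1 byte), so it starts at byte offset 1 and occupies 4 bytes.
Bytes at offsets 1..4: 91 BA 38 B3.
In big-endian order the high byte comes first in memory.
The bytes are already most-significant first: 0x91BA38B3.
0x91BA38B3 = 2444900531.

2444900531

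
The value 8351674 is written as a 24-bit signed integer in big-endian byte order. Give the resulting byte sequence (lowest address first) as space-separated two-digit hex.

8351674 in hexadecimal, padded to 24 bits, is 0x7F6FBA.
Split into bytes (most-significant first): 7F 6F BA.
Big-endian stores the most-significant byte at the lowest address.
So the memory order matches the most-significant-first order: 7F 6F BA.

7F 6F BA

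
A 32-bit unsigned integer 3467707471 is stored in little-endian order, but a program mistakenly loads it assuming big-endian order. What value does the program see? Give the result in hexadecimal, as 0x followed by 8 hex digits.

0x4F04B1CE

3467707471 in 32-bit hexadecimal is 0xCEB1044F.
Stored little-endian, the bytes at ascending addresses are 4F 04 B1 CE.
Read back as big-endian, the last byte is least significant, giving 0x4F04B1CE.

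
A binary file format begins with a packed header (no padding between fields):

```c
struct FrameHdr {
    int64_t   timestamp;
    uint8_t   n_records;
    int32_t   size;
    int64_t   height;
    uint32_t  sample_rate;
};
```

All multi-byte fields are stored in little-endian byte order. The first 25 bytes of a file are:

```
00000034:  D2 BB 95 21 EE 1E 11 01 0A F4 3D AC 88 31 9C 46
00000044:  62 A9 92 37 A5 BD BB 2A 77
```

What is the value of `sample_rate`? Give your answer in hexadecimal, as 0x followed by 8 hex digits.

`sample_rate` follows `timestamp` (8 B), `n_records` (1 B), `size` (4 B), `height` (8 B), so it starts at offset 8 + 1 + 4 + 8 = 21 and occupies 4 bytes.
Bytes at offsets 21..24: BD BB 2A 77.
Little-endian stores the least-significant byte at the lowest address.
Reassemble most-significant byte first: 77 2A BB BD → 0x772ABBBD.

0x772ABBBD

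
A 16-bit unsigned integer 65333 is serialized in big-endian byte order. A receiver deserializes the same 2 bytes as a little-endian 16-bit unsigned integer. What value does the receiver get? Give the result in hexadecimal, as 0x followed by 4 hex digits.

65333 in 16-bit hexadecimal is 0xFF35.
Stored big-endian, the bytes at ascending addresses are FF 35.
Read back as little-endian, the first byte is least significant, giving 0x35FF.

0x35FF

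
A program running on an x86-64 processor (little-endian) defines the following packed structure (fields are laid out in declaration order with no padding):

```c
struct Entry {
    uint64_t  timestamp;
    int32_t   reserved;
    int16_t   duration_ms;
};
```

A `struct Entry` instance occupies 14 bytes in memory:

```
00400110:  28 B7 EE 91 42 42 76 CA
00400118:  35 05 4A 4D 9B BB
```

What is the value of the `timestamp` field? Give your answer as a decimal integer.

`timestamp` is the first field, at byte offset 0, occupying 8 bytes.
Bytes at offsets 0..7: 28 B7 EE 91 42 42 76 CA.
Little-endian: lowest address holds the least-significant byte.
Reassemble most-significant byte first: CA 76 42 42 91 EE B7 28 → 0xCA76424291EEB728.
0xCA76424291EEB728 = 14588920896596916008.

14588920896596916008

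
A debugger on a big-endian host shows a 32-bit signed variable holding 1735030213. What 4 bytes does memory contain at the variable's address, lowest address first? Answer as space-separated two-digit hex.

1735030213 in hexadecimal, padded to 32 bits, is 0x676A75C5.
Split into bytes (most-significant first): 67 6A 75 C5.
In big-endian order the high byte comes first in memory.
So the memory order matches the most-significant-first order: 67 6A 75 C5.

67 6A 75 C5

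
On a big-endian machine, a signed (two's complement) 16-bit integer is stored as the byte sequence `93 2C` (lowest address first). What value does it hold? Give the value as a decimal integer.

Big-endian stores the most-significant byte at the lowest address.
The bytes are already most-significant first: 0x932C.
Top bit is set, so as a signed 16-bit value this is 0x932C − 2^16 = -27860.

-27860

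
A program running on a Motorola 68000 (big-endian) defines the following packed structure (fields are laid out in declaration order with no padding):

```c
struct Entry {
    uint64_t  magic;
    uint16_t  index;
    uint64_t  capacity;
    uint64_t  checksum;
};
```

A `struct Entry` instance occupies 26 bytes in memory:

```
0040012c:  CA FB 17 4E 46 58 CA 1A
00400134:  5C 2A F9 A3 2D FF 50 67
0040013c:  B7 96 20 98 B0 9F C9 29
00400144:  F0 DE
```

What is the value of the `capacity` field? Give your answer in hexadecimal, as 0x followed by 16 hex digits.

`capacity` follows `magic` (8 B), `index` (2 B), so it starts at offset 8 + 2 = 10 and occupies 8 bytes.
Bytes at offsets 10..17: F9 A3 2D FF 50 67 B7 96.
Big-endian: lowest address holds the most-significant byte.
The bytes are already most-significant first: 0xF9A32DFF5067B796.

0xF9A32DFF5067B796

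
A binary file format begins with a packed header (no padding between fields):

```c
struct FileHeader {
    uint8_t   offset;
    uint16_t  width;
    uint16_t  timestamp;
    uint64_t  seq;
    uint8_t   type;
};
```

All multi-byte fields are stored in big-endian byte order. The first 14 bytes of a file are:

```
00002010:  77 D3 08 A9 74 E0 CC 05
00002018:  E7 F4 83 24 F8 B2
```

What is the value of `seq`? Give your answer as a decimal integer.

16198328453542651128

`seq` follows `offset` (1 B), `width` (2 B), `timestamp` (2 B), so it starts at offset 1 + 2 + 2 = 5 and occupies 8 bytes.
Bytes at offsets 5..12: E0 CC 05 E7 F4 83 24 F8.
In big-endian order the high byte comes first in memory.
The bytes are already most-significant first: 0xE0CC05E7F48324F8.
0xE0CC05E7F48324F8 = 16198328453542651128.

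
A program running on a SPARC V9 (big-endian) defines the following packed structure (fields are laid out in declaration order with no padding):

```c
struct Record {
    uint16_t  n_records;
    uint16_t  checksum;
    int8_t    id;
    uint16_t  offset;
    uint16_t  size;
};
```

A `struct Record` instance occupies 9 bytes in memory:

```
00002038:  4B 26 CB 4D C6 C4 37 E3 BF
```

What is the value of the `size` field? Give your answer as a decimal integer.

58303

`size` follows `n_records` (2 B), `checksum` (2 B), `id` (1 B), `offset` (2 B), so it starts at offset 2 + 2 + 1 + 2 = 7 and occupies 2 bytes.
Bytes at offsets 7..8: E3 BF.
Big-endian stores the most-significant byte at the lowest address.
The bytes are already most-significant first: 0xE3BF.
0xE3BF = 58303.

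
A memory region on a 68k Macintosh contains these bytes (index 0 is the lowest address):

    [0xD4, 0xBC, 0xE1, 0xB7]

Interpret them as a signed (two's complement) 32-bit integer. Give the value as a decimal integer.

In big-endian order the high byte comes first in memory.
The bytes are already most-significant first: 0xD4BCE1B7.
Top bit is set, so as a signed 32-bit value this is 0xD4BCE1B7 − 2^32 = -725818953.

-725818953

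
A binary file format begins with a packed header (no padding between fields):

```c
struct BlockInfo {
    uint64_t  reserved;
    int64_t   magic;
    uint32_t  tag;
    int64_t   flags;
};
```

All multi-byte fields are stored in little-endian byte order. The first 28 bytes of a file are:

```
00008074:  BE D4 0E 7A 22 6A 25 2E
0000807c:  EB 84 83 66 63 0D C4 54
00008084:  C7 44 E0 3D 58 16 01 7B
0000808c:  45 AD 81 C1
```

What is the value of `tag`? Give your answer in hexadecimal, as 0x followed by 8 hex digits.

0x3DE044C7

`tag` follows `reserved` (8 B), `magic` (8 B), so it starts at offset 8 + 8 = 16 and occupies 4 bytes.
Bytes at offsets 16..19: C7 44 E0 3D.
In little-endian order the low byte comes first in memory.
Reassemble most-significant byte first: 3D E0 44 C7 → 0x3DE044C7.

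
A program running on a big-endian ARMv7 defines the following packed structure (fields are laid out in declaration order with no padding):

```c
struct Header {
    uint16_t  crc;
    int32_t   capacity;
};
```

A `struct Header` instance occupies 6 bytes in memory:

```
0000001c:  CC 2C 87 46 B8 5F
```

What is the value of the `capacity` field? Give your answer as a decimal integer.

-2025408417

`capacity` follows `crc` (2 bytes), so it starts at byte offset 2 and occupies 4 bytes.
Bytes at offsets 2..5: 87 46 B8 5F.
Big-endian stores the most-significant byte at the lowest address.
The bytes are already most-significant first: 0x8746B85F.
Top bit is set, so as a signed 32-bit value this is 0x8746B85F − 2^32 = -2025408417.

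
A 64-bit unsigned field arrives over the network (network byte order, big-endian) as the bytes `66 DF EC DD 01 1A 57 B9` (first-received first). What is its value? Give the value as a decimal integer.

In big-endian order the high byte comes first in memory.
The bytes are already most-significant first: 0x66DFECDD011A57B9.
0x66DFECDD011A57B9 = 7412903945625556921.

7412903945625556921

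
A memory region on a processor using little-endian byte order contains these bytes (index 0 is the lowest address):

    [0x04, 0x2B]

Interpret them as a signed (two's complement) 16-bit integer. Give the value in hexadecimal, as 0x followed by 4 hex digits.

In little-endian order the low byte comes first in memory.
Reassemble most-significant byte first: 2B 04 → 0x2B04.

0x2B04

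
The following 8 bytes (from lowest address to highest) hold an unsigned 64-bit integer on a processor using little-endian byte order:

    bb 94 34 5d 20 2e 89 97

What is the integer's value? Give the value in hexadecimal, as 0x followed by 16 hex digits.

In little-endian order the low byte comes first in memory.
Reassemble most-significant byte first: 97 89 2E 20 5D 34 94 BB → 0x97892E205D3494BB.

0x97892E205D3494BB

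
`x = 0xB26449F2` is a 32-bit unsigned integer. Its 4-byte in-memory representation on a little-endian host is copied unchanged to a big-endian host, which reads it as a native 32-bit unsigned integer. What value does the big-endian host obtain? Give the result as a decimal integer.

4064896178

Stored little-endian, the bytes at ascending addresses are F2 49 64 B2.
Read back as big-endian, the last byte is least significant, giving 0xF24964B2.
0xF24964B2 = 4064896178.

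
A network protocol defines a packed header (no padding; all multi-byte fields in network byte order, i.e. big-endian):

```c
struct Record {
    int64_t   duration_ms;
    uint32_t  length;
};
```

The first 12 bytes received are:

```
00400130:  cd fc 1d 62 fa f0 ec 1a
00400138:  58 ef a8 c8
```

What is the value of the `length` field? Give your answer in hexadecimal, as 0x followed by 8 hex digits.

`length` follows `duration_ms` (8 bytes), so it starts at byte offset 8 and occupies 4 bytes.
Bytes at offsets 8..11: 58 EF A8 C8.
Big-endian stores the most-significant byte at the lowest address.
The bytes are already most-significant first: 0x58EFA8C8.

0x58EFA8C8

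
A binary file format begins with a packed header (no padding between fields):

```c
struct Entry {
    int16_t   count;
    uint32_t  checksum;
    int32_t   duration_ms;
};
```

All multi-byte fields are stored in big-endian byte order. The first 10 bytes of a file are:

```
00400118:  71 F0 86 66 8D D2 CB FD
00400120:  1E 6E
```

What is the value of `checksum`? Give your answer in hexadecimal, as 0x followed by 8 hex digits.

0x86668DD2

`checksum` follows `count` (2 bytes), so it starts at byte offset 2 and occupies 4 bytes.
Bytes at offsets 2..5: 86 66 8D D2.
In big-endian order the high byte comes first in memory.
The bytes are already most-significant first: 0x86668DD2.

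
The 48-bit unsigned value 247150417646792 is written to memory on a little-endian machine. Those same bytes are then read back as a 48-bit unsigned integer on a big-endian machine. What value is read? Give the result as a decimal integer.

247150417646792 in 48-bit hexadecimal is 0xE0C830D994C8.
Stored little-endian, the bytes at ascending addresses are C8 94 D9 30 C8 E0.
Read back as big-endian, the last byte is least significant, giving 0xC894D930C8E0.
0xC894D930C8E0 = 220541624568032.

220541624568032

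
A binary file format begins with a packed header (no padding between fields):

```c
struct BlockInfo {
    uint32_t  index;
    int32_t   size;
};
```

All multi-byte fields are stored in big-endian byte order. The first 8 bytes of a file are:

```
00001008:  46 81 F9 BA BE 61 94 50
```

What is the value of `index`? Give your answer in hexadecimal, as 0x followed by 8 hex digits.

`index` is the first field, at byte offset 0, occupying 4 bytes.
Bytes at offsets 0..3: 46 81 F9 BA.
In big-endian order the high byte comes first in memory.
The bytes are already most-significant first: 0x4681F9BA.

0x4681F9BA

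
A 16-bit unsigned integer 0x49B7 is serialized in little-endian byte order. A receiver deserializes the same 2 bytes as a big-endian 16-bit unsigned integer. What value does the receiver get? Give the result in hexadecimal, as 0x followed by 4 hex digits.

0xB749

Stored little-endian, the bytes at ascending addresses are B7 49.
Read back as big-endian, the last byte is least significant, giving 0xB749.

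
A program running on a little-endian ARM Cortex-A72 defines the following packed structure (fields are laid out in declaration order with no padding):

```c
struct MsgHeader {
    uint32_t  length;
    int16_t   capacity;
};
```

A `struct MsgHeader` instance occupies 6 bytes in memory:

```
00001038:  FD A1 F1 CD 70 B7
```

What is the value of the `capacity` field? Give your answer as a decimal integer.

`capacity` follows `length` (4 bytes), so it starts at byte offset 4 and occupies 2 bytes.
Bytes at offsets 4..5: 70 B7.
Little-endian: lowest address holds the least-significant byte.
Reassemble most-significant byte first: B7 70 → 0xB770.
Top bit is set, so as a signed 16-bit value this is 0xB770 − 2^16 = -18576.

-18576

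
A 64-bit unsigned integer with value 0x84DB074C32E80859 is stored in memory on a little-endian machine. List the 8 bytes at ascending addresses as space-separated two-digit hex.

Split into bytes (most-significant first): 84 DB 07 4C 32 E8 08 59.
Little-endian: lowest address holds the least-significant byte.
So at ascending addresses the bytes are 59 08 E8 32 4C 07 DB 84.

59 08 E8 32 4C 07 DB 84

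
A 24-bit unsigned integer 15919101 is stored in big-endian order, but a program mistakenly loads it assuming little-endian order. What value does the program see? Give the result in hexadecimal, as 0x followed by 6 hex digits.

15919101 in 24-bit hexadecimal is 0xF2E7FD.
Stored big-endian, the bytes at ascending addresses are F2 E7 FD.
Read back as little-endian, the first byte is least significant, giving 0xFDE7F2.

0xFDE7F2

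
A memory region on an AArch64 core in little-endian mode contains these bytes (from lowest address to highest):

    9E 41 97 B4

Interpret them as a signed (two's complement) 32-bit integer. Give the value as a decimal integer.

-1265155682

Little-endian: lowest address holds the least-significant byte.
Reassemble most-significant byte first: B4 97 41 9E → 0xB497419E.
Top bit is set, so as a signed 32-bit value this is 0xB497419E − 2^32 = -1265155682.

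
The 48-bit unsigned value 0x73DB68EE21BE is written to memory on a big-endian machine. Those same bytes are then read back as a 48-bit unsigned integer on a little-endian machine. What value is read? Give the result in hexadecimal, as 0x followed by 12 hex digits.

0xBE21EE68DB73

Stored big-endian, the bytes at ascending addresses are 73 DB 68 EE 21 BE.
Read back as little-endian, the first byte is least significant, giving 0xBE21EE68DB73.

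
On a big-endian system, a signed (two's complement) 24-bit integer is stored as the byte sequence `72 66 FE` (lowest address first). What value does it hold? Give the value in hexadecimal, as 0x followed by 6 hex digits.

0x7266FE

Big-endian: lowest address holds the most-significant byte.
The bytes are already most-significant first: 0x7266FE.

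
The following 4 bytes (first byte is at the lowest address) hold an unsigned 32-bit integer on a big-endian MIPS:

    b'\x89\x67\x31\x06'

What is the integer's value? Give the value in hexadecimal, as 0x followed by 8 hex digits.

Big-endian stores the most-significant byte at the lowest address.
The bytes are already most-significant first: 0x89673106.

0x89673106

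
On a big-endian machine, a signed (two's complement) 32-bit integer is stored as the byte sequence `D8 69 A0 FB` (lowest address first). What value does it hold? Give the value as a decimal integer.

-664166149

Big-endian stores the most-significant byte at the lowest address.
The bytes are already most-significant first: 0xD869A0FB.
Top bit is set, so as a signed 32-bit value this is 0xD869A0FB − 2^32 = -664166149.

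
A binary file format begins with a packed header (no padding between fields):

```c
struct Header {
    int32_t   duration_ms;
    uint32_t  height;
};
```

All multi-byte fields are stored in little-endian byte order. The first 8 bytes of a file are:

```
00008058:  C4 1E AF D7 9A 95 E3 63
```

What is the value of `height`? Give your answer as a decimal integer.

`height` follows `duration_ms` (4 bytes), so it starts at byte offset 4 and occupies 4 bytes.
Bytes at offsets 4..7: 9A 95 E3 63.
Little-endian: lowest address holds the least-significant byte.
Reassemble most-significant byte first: 63 E3 95 9A → 0x63E3959A.
0x63E3959A = 1675859354.

1675859354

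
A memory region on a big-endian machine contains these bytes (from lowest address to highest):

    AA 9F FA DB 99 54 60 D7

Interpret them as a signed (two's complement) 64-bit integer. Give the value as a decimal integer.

Big-endian: lowest address holds the most-significant byte.
The bytes are already most-significant first: 0xAA9FFADB995460D7.
Top bit is set, so as a signed 64-bit value this is 0xAA9FFADB995460D7 − 2^64 = -6151922744887582505.

-6151922744887582505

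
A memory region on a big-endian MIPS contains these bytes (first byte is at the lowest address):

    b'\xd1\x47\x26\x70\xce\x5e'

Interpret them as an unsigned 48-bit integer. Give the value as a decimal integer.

230103517810270

In big-endian order the high byte comes first in memory.
The bytes are already most-significant first: 0xD1472670CE5E.
0xD1472670CE5E = 230103517810270.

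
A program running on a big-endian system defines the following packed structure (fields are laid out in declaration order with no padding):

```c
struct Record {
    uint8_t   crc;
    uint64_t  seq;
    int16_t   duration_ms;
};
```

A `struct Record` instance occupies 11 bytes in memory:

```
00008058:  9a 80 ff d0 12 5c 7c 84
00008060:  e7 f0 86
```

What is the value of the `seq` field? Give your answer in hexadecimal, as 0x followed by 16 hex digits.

0x80FFD0125C7C84E7

`seq` follows `crc` (1 byte), so it starts at byte offset 1 and occupies 8 bytes.
Bytes at offsets 1..8: 80 FF D0 12 5C 7C 84 E7.
Big-endian: lowest address holds the most-significant byte.
The bytes are already most-significant first: 0x80FFD0125C7C84E7.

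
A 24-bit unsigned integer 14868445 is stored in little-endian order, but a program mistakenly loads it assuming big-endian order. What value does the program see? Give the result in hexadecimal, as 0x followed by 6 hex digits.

0xDDDFE2

14868445 in 24-bit hexadecimal is 0xE2DFDD.
Stored little-endian, the bytes at ascending addresses are DD DF E2.
Read back as big-endian, the last byte is least significant, giving 0xDDDFE2.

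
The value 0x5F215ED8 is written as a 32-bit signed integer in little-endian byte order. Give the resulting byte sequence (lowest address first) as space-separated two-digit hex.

D8 5E 21 5F

Split into bytes (most-significant first): 5F 21 5E D8.
Little-endian: lowest address holds the least-significant byte.
So at ascending addresses the bytes are D8 5E 21 5F.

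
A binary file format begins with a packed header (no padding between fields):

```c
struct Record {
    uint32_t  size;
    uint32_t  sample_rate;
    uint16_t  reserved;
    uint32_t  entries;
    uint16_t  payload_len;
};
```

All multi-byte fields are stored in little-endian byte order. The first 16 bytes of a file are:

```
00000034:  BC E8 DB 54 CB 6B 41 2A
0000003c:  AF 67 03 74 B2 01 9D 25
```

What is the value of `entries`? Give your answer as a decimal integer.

`entries` follows `size` (4 B), `sample_rate` (4 B), `reserved` (2 B), so it starts at offset 4 + 4 + 2 = 10 and occupies 4 bytes.
Bytes at offsets 10..13: 03 74 B2 01.
Little-endian stores the least-significant byte at the lowest address.
Reassemble most-significant byte first: 01 B2 74 03 → 0x01B27403.
0x01B27403 = 28472323.

28472323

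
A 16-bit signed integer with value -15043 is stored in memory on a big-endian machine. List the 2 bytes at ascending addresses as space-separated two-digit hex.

C5 3D

Two's complement of -15043 in 16 bits: 15043 = 0x3AC3; invert → 0xC53C; add 1 → 0xC53D.
Split into bytes (most-significant first): C5 3D.
In big-endian order the high byte comes first in memory.
So the memory order matches the most-significant-first order: C5 3D.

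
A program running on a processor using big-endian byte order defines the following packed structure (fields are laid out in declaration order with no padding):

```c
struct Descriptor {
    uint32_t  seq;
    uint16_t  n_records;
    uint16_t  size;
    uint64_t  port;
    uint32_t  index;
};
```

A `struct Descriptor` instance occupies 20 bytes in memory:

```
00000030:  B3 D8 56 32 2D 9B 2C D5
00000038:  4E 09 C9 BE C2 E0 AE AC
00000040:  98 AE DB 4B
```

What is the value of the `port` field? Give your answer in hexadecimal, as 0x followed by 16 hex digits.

`port` follows `seq` (4 B), `n_records` (2 B), `size` (2 B), so it starts at offset 4 + 2 + 2 = 8 and occupies 8 bytes.
Bytes at offsets 8..15: 4E 09 C9 BE C2 E0 AE AC.
In big-endian order the high byte comes first in memory.
The bytes are already most-significant first: 0x4E09C9BEC2E0AEAC.

0x4E09C9BEC2E0AEAC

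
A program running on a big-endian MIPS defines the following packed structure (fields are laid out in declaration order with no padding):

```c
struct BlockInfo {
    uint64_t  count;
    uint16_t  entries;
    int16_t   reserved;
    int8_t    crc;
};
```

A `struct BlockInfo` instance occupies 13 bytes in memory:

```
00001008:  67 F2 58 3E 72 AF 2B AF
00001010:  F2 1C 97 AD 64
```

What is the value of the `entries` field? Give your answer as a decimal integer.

61980

`entries` follows `count` (8 bytes), so it starts at byte offset 8 and occupies 2 bytes.
Bytes at offsets 8..9: F2 1C.
In big-endian order the high byte comes first in memory.
The bytes are already most-significant first: 0xF21C.
0xF21C = 61980.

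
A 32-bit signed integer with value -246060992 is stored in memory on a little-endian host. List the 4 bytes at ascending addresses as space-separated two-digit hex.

Two's complement of -246060992 in 32 bits: 246060992 = 0x0EAA97C0; invert → 0xF155683F; add 1 → 0xF1556840.
Split into bytes (most-significant first): F1 55 68 40.
Little-endian stores the least-significant byte at the lowest address.
So at ascending addresses the bytes are 40 68 55 F1.

40 68 55 F1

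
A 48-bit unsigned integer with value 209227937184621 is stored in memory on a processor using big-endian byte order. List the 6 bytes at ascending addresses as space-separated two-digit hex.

BE 4A AC DF 7B 6D

209227937184621 in hexadecimal, padded to 48 bits, is 0xBE4AACDF7B6D.
Split into bytes (most-significant first): BE 4A AC DF 7B 6D.
In big-endian order the high byte comes first in memory.
So the memory order matches the most-significant-first order: BE 4A AC DF 7B 6D.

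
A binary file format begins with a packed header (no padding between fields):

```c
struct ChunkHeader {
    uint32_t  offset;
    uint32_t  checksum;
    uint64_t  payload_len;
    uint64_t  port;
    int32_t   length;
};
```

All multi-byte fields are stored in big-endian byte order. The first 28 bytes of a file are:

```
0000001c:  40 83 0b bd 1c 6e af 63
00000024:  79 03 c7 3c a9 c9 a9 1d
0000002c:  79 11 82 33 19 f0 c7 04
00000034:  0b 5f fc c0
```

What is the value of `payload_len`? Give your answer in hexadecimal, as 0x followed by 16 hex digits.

0x7903C73CA9C9A91D

`payload_len` follows `offset` (4 B), `checksum` (4 B), so it starts at offset 4 + 4 = 8 and occupies 8 bytes.
Bytes at offsets 8..15: 79 03 C7 3C A9 C9 A9 1D.
Big-endian stores the most-significant byte at the lowest address.
The bytes are already most-significant first: 0x7903C73CA9C9A91D.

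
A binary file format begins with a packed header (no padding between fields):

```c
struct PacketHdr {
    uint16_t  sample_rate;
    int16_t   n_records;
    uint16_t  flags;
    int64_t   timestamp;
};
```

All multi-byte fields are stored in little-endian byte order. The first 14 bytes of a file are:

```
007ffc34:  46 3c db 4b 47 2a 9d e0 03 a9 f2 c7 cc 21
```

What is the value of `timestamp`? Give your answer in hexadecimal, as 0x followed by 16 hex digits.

`timestamp` follows `sample_rate` (2 B), `n_records` (2 B), `flags` (2 B), so it starts at offset 2 + 2 + 2 = 6 and occupies 8 bytes.
Bytes at offsets 6..13: 9D E0 03 A9 F2 C7 CC 21.
In little-endian order the low byte comes first in memory.
Reassemble most-significant byte first: 21 CC C7 F2 A9 03 E0 9D → 0x21CCC7F2A903E09D.

0x21CCC7F2A903E09D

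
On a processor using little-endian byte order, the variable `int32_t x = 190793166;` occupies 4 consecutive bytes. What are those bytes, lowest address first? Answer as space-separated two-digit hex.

190793166 in hexadecimal, padded to 32 bits, is 0x0B5F45CE.
Split into bytes (most-significant first): 0B 5F 45 CE.
In little-endian order the low byte comes first in memory.
So at ascending addresses the bytes are CE 45 5F 0B.

CE 45 5F 0B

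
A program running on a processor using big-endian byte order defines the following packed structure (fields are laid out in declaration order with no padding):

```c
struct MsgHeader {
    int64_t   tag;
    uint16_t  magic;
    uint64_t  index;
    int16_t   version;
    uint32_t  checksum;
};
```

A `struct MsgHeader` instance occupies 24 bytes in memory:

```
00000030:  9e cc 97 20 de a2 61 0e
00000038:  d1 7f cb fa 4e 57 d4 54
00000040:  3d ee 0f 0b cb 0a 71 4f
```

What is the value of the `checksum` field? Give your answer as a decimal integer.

3406459215

`checksum` follows `tag` (8 B), `magic` (2 B), `index` (8 B), `version` (2 B), so it starts at offset 8 + 2 + 8 + 2 = 20 and occupies 4 bytes.
Bytes at offsets 20..23: CB 0A 71 4F.
Big-endian stores the most-significant byte at the lowest address.
The bytes are already most-significant first: 0xCB0A714F.
0xCB0A714F = 3406459215.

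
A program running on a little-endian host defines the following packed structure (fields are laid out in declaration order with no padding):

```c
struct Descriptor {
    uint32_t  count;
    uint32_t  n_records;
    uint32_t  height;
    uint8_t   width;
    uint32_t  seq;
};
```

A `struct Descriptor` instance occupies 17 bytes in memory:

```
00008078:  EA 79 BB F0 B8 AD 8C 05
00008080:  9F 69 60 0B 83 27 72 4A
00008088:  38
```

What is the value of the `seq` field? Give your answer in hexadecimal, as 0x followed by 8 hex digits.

0x384A7227

`seq` follows `count` (4 B), `n_records` (4 B), `height` (4 B), `width` (1 B), so it starts at offset 4 + 4 + 4 + 1 = 13 and occupies 4 bytes.
Bytes at offsets 13..16: 27 72 4A 38.
Little-endian: lowest address holds the least-significant byte.
Reassemble most-significant byte first: 38 4A 72 27 → 0x384A7227.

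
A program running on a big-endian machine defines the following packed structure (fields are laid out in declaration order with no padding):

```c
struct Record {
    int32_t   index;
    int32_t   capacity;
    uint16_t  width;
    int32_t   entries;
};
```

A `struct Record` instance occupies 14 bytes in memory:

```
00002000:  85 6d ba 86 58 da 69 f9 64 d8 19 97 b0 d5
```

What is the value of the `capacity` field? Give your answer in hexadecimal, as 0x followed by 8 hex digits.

`capacity` follows `index` (4 bytes), so it starts at byte offset 4 and occupies 4 bytes.
Bytes at offsets 4..7: 58 DA 69 F9.
In big-endian order the high byte comes first in memory.
The bytes are already most-significant first: 0x58DA69F9.

0x58DA69F9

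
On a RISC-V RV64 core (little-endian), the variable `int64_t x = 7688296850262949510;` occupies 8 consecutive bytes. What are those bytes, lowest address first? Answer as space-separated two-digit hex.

86 7E AD 3F 40 51 B2 6A

7688296850262949510 in hexadecimal, padded to 64 bits, is 0x6AB251403FAD7E86.
Split into bytes (most-significant first): 6A B2 51 40 3F AD 7E 86.
Little-endian stores the least-significant byte at the lowest address.
So at ascending addresses the bytes are 86 7E AD 3F 40 51 B2 6A.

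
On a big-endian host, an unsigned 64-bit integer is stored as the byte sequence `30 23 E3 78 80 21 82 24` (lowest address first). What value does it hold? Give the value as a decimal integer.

3468866244690674212

Big-endian stores the most-significant byte at the lowest address.
The bytes are already most-significant first: 0x3023E37880218224.
0x3023E37880218224 = 3468866244690674212.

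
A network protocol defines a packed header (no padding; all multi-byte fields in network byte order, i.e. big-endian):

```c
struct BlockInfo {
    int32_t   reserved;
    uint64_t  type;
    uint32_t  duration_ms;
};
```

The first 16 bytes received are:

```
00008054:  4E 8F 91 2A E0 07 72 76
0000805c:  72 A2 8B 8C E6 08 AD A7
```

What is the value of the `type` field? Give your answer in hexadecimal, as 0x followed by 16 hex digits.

`type` follows `reserved` (4 bytes), so it starts at byte offset 4 and occupies 8 bytes.
Bytes at offsets 4..11: E0 07 72 76 72 A2 8B 8C.
Big-endian: lowest address holds the most-significant byte.
The bytes are already most-significant first: 0xE007727672A28B8C.

0xE007727672A28B8C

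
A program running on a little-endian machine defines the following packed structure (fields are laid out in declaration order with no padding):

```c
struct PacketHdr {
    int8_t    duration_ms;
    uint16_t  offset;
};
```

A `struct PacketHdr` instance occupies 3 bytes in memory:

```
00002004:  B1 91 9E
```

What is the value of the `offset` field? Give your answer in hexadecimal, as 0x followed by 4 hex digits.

`offset` follows `duration_ms` (1 byte), so it starts at byte offset 1 and occupies 2 bytes.
Bytes at offsets 1..2: 91 9E.
In little-endian order the low byte comes first in memory.
Reassemble most-significant byte first: 9E 91 → 0x9E91.

0x9E91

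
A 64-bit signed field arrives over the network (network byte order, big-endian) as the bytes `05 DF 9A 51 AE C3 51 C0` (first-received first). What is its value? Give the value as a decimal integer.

423226565611180480

Big-endian: lowest address holds the most-significant byte.
The bytes are already most-significant first: 0x05DF9A51AEC351C0.
0x05DF9A51AEC351C0 = 423226565611180480.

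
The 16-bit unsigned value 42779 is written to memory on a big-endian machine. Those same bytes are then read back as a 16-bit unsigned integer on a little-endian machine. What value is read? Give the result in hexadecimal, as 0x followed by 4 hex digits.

0x1BA7

42779 in 16-bit hexadecimal is 0xA71B.
Stored big-endian, the bytes at ascending addresses are A7 1B.
Read back as little-endian, the first byte is least significant, giving 0x1BA7.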